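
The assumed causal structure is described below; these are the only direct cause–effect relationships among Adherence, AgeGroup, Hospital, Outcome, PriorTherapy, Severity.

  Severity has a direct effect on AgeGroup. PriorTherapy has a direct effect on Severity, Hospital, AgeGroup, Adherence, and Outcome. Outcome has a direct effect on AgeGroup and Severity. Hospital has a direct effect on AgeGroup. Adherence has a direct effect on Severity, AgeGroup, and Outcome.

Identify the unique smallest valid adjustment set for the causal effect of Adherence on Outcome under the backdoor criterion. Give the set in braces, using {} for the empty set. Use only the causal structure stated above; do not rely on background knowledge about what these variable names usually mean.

Variables eligible for adjustment (non-descendants of Adherence, excluding Adherence and Outcome): {Hospital, PriorTherapy}.
Backdoor paths from Adherence to Outcome:
  P1: Adherence <- PriorTherapy -> Outcome
  P2: Adherence <- PriorTherapy -> Severity <- Outcome
  P3: Adherence <- PriorTherapy -> Severity -> AgeGroup <- Outcome
  P4: Adherence <- PriorTherapy -> Hospital -> AgeGroup <- Outcome
  P5: Adherence <- PriorTherapy -> Hospital -> AgeGroup <- Severity <- Outcome
  P6: Adherence <- PriorTherapy -> AgeGroup <- Outcome
  P7: Adherence <- PriorTherapy -> AgeGroup <- Severity <- Outcome
The empty set is not sufficient: P1 (Adherence <- PriorTherapy -> Outcome) has no collider blocking it and no conditioned non-collider, so it is open.
Try {PriorTherapy}:
  P1: blocked at fork node PriorTherapy ∈ conditioning set.
  P2: blocked at fork node PriorTherapy ∈ conditioning set.
  P3: blocked at fork node PriorTherapy ∈ conditioning set.
  P4: blocked at fork node PriorTherapy ∈ conditioning set.
  P5: blocked at fork node PriorTherapy ∈ conditioning set.
  P6: blocked at fork node PriorTherapy ∈ conditioning set.
  P7: blocked at fork node PriorTherapy ∈ conditioning set.
{PriorTherapy} contains no descendant of Adherence and blocks every backdoor path.
No other singleton works — e.g. {Hospital} leaves P1 open — so {PriorTherapy} is the unique smallest valid adjustment set.

{PriorTherapy}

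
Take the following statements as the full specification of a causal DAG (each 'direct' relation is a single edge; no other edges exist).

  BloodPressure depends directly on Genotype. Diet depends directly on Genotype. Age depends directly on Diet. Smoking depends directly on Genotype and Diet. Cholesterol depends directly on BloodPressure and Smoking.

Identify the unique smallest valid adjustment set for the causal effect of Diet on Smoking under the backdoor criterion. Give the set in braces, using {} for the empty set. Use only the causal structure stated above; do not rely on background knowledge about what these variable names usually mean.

Variables eligible for adjustment (non-descendants of Diet, excluding Diet and Smoking): {BloodPressure, Genotype}.
Backdoor paths from Diet to Smoking:
  P1: Diet <- Genotype -> BloodPressure -> Cholesterol <- Smoking
  P2: Diet <- Genotype -> Smoking
The empty set is not sufficient: P2 (Diet <- Genotype -> Smoking) has no collider blocking it and no conditioned non-collider, so it is open.
Try {Genotype}:
  P1: blocked at fork node Genotype ∈ conditioning set.
  P2: blocked at fork node Genotype ∈ conditioning set.
{Genotype} contains no descendant of Diet and blocks every backdoor path.
No other singleton works — e.g. {BloodPressure} leaves P2 open — so {Genotype} is the unique smallest valid adjustment set.

{Genotype}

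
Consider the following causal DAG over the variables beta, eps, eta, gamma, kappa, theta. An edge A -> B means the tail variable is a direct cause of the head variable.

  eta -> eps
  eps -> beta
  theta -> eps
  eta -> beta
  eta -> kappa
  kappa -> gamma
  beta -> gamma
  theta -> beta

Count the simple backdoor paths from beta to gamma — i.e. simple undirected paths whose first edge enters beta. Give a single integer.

3

A backdoor path from beta to gamma is any simple undirected path whose first edge points into beta (i.e. leaves beta via a parent).
Parents of beta: {eps, eta, theta}.
Enumerating:
  P1: beta <- eta -> kappa -> gamma
  P2: beta <- theta -> eps <- eta -> kappa -> gamma
  P3: beta <- eps <- eta -> kappa -> gamma
That exhausts the simple backdoor paths. Count: 3.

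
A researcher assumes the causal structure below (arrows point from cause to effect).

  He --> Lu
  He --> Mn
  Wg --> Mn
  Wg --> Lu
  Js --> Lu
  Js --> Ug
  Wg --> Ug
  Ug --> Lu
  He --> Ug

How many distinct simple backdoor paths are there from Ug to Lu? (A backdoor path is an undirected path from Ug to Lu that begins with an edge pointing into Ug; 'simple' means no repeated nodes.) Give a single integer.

A backdoor path from Ug to Lu is any simple undirected path whose first edge points into Ug (i.e. leaves Ug via a parent).
Parents of Ug: {He, Js, Wg}.
Enumerating:
  P1: Ug <- He -> Mn <- Wg -> Lu
  P2: Ug <- He -> Lu
  P3: Ug <- Js -> Lu
  P4: Ug <- Wg -> Mn <- He -> Lu
  P5: Ug <- Wg -> Lu
That exhausts the simple backdoor paths. Count: 5.

5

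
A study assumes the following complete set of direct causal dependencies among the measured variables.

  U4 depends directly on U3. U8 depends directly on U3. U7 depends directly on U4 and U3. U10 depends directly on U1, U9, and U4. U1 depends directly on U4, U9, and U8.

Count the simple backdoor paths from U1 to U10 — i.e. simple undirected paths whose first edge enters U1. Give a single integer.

4

A backdoor path from U1 to U10 is any simple undirected path whose first edge points into U1 (i.e. leaves U1 via a parent).
Parents of U1: {U4, U8, U9}.
Enumerating:
  P1: U1 <- U8 <- U3 -> U4 -> U10
  P2: U1 <- U8 <- U3 -> U7 <- U4 -> U10
  P3: U1 <- U4 -> U10
  P4: U1 <- U9 -> U10
That exhausts the simple backdoor paths. Count: 4.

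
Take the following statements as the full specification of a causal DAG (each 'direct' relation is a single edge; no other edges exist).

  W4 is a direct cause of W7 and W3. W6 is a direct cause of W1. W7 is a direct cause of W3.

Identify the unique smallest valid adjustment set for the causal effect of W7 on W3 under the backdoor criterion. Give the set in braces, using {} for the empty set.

Variables eligible for adjustment (non-descendants of W7, excluding W7 and W3): {W1, W4, W6}.
Backdoor paths from W7 to W3:
  P1: W7 <- W4 -> W3
The empty set is not sufficient: P1 (W7 <- W4 -> W3) has no collider blocking it and no conditioned non-collider, so it is open.
Try {W4}:
  P1: blocked at fork node W4 ∈ conditioning set.
{W4} contains no descendant of W7 and blocks every backdoor path.
No other singleton works — e.g. {W6} leaves P1 open — so {W4} is the unique smallest valid adjustment set.

{W4}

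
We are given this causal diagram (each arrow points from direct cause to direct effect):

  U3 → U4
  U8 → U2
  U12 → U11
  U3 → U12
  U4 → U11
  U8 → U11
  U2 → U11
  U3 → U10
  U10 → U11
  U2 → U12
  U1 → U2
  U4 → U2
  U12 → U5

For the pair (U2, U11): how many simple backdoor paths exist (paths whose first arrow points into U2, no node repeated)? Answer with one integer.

4

A backdoor path from U2 to U11 is any simple undirected path whose first edge points into U2 (i.e. leaves U2 via a parent).
Parents of U2: {U1, U4, U8}.
Enumerating:
  P1: U2 <- U8 -> U11
  P2: U2 <- U4 <- U3 -> U10 -> U11
  P3: U2 <- U4 <- U3 -> U12 -> U11
  P4: U2 <- U4 -> U11
That exhausts the simple backdoor paths. Count: 4.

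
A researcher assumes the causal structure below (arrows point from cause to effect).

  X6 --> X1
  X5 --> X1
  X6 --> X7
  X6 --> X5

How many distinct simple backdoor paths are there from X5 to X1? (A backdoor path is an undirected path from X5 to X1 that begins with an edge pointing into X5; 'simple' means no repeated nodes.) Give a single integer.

1

A backdoor path from X5 to X1 is any simple undirected path whose first edge points into X5 (i.e. leaves X5 via a parent).
Parents of X5: {X6}.
Enumerating:
  P1: X5 <- X6 -> X1
That exhausts the simple backdoor paths. Count: 1.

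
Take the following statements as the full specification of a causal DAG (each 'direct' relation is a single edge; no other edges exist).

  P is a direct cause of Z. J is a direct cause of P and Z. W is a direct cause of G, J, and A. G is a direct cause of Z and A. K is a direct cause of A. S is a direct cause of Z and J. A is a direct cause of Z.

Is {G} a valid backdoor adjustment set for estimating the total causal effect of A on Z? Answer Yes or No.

No

Backdoor paths from A to Z (paths whose first edge points into A):
  P1: A <- W -> J <- S -> Z
  P2: A <- W -> J -> P -> Z
  P3: A <- W -> J -> Z
  P4: A <- W -> G -> Z
  P5: A <- G <- W -> J <- S -> Z
  P6: A <- G <- W -> J -> P -> Z
  P7: A <- G <- W -> J -> Z
  P8: A <- G -> Z
Condition 1 (no descendant of A in the set): holds — descendants of A are {Z}; none are in {G}.
Condition 2 (every backdoor path blocked by {G}):
  P1: blocked at collider J (neither it nor any descendant is in the conditioning set).
  P2: open — no interior node is in the conditioning set.
  P3: open — no interior node is in the conditioning set.
  P4: blocked at chain node G ∈ conditioning set.
  P5: blocked at chain node G ∈ conditioning set.
  P6: blocked at chain node G ∈ conditioning set.
  P7: blocked at chain node G ∈ conditioning set.
  P8: blocked at fork node G ∈ conditioning set.
{G} does not satisfy the backdoor criterion.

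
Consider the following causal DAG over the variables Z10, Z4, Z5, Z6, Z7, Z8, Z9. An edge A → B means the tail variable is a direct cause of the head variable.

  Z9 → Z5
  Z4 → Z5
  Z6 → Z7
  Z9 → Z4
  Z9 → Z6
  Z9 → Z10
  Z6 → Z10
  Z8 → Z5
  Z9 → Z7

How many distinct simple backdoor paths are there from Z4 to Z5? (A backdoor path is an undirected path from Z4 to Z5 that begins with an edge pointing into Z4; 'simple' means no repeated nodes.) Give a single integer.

1

A backdoor path from Z4 to Z5 is any simple undirected path whose first edge points into Z4 (i.e. leaves Z4 via a parent).
Parents of Z4: {Z9}.
Enumerating:
  P1: Z4 <- Z9 -> Z5
That exhausts the simple backdoor paths. Count: 1.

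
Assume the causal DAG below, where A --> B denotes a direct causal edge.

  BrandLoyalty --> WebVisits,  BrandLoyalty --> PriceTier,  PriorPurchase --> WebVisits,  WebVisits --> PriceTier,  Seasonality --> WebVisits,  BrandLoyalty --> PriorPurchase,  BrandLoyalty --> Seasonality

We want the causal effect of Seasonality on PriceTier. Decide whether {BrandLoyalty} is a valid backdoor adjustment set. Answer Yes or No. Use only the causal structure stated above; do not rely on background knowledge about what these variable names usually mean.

Backdoor paths from Seasonality to PriceTier (paths whose first edge points into Seasonality):
  P1: Seasonality <- BrandLoyalty -> PriorPurchase -> WebVisits -> PriceTier
  P2: Seasonality <- BrandLoyalty -> WebVisits -> PriceTier
  P3: Seasonality <- BrandLoyalty -> PriceTier
Condition 1 (no descendant of Seasonality in the set): holds — descendants of Seasonality are {PriceTier, WebVisits}; none are in {BrandLoyalty}.
Condition 2 (every backdoor path blocked by {BrandLoyalty}):
  P1: blocked at fork node BrandLoyalty ∈ conditioning set.
  P2: blocked at fork node BrandLoyalty ∈ conditioning set.
  P3: blocked at fork node BrandLoyalty ∈ conditioning set.
{BrandLoyalty} satisfies the backdoor criterion.

Yes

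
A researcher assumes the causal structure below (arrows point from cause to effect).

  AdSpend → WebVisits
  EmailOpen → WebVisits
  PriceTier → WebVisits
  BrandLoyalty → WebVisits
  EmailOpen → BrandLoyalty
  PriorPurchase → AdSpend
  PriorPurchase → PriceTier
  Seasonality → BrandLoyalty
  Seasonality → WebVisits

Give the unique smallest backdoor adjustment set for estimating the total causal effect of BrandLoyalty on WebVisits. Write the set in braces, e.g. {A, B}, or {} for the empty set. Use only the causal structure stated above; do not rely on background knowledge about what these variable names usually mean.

Variables eligible for adjustment (non-descendants of BrandLoyalty, excluding BrandLoyalty and WebVisits): {AdSpend, EmailOpen, PriceTier, PriorPurchase, Seasonality}.
Backdoor paths from BrandLoyalty to WebVisits:
  P1: BrandLoyalty <- Seasonality -> WebVisits
  P2: BrandLoyalty <- EmailOpen -> WebVisits
The empty set is not sufficient: P1 (BrandLoyalty <- Seasonality -> WebVisits) has no collider blocking it and no conditioned non-collider, so it is open.
Try {EmailOpen, Seasonality}:
  P1: blocked at fork node Seasonality ∈ conditioning set.
  P2: blocked at fork node EmailOpen ∈ conditioning set.
{EmailOpen, Seasonality} contains no descendant of BrandLoyalty and blocks every backdoor path.
Every element of {EmailOpen, Seasonality} is needed (dropping EmailOpen leaves P2 open; dropping Seasonality leaves P1 open), so no proper subset is valid.
Among all size-2 subsets of the eligible variables, only {EmailOpen, Seasonality} blocks every backdoor path, so it is the unique smallest valid adjustment set.

{EmailOpen, Seasonality}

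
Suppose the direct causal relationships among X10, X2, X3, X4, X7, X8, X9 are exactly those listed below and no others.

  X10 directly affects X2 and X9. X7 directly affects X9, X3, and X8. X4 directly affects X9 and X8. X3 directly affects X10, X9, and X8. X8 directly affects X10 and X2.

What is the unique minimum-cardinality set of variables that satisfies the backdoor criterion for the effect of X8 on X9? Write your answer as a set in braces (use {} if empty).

{X3, X4, X7}

Variables eligible for adjustment (non-descendants of X8, excluding X8 and X9): {X3, X4, X7}.
Backdoor paths from X8 to X9:
  P1: X8 <- X7 -> X3 -> X10 -> X9
  P2: X8 <- X7 -> X3 -> X9
  P3: X8 <- X7 -> X9
  P4: X8 <- X3 <- X7 -> X9
  P5: X8 <- X3 -> X10 -> X9
  P6: X8 <- X3 -> X9
  P7: X8 <- X4 -> X9
The empty set is not sufficient: P1 (X8 <- X7 -> X3 -> X10 -> X9) has no collider blocking it and no conditioned non-collider, so it is open.
Try {X3, X4, X7}:
  P1: blocked at fork node X7 ∈ conditioning set.
  P2: blocked at fork node X7 ∈ conditioning set.
  P3: blocked at fork node X7 ∈ conditioning set.
  P4: blocked at chain node X3 ∈ conditioning set.
  P5: blocked at fork node X3 ∈ conditioning set.
  P6: blocked at fork node X3 ∈ conditioning set.
  P7: blocked at fork node X4 ∈ conditioning set.
{X3, X4, X7} contains no descendant of X8 and blocks every backdoor path.
Every element of {X3, X4, X7} is needed (dropping X3 leaves P5 open; dropping X4 leaves P7 open; dropping X7 leaves P3 open), so no proper subset is valid.
Among all size-3 subsets of the eligible variables, only {X3, X4, X7} blocks every backdoor path, so it is the unique smallest valid adjustment set.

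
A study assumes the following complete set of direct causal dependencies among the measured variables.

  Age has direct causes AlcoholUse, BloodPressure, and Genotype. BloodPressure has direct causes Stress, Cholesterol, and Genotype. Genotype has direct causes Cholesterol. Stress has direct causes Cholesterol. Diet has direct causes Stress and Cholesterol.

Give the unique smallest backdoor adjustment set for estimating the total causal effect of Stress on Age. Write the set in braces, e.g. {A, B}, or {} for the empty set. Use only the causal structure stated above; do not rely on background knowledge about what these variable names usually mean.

Variables eligible for adjustment (non-descendants of Stress, excluding Stress and Age): {AlcoholUse, Cholesterol, Genotype}.
Backdoor paths from Stress to Age:
  P1: Stress <- Cholesterol -> Genotype -> BloodPressure -> Age
  P2: Stress <- Cholesterol -> Genotype -> Age
  P3: Stress <- Cholesterol -> BloodPressure <- Genotype -> Age
  P4: Stress <- Cholesterol -> BloodPressure -> Age
The empty set is not sufficient: P1 (Stress <- Cholesterol -> Genotype -> BloodPressure -> Age) has no collider blocking it and no conditioned non-collider, so it is open.
Try {Cholesterol}:
  P1: blocked at fork node Cholesterol ∈ conditioning set.
  P2: blocked at fork node Cholesterol ∈ conditioning set.
  P3: blocked at fork node Cholesterol ∈ conditioning set.
  P4: blocked at fork node Cholesterol ∈ conditioning set.
{Cholesterol} contains no descendant of Stress and blocks every backdoor path.
No other singleton works — e.g. {AlcoholUse} leaves P1 open — so {Cholesterol} is the unique smallest valid adjustment set.

{Cholesterol}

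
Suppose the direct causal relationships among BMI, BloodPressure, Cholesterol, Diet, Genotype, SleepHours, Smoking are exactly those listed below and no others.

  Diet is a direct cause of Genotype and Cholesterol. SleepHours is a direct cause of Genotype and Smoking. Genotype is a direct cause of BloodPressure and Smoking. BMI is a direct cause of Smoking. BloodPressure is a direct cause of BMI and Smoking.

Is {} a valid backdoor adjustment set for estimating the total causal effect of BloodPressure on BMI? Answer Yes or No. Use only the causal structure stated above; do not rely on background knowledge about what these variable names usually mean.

Yes

Backdoor paths from BloodPressure to BMI (paths whose first edge points into BloodPressure):
  P1: BloodPressure <- Genotype <- SleepHours -> Smoking <- BMI
  P2: BloodPressure <- Genotype -> Smoking <- BMI
Condition 1 (no descendant of BloodPressure in the set): holds — descendants of BloodPressure are {BMI, Smoking}; none are in {}.
Condition 2 (every backdoor path blocked by {}):
  P1: blocked at collider Smoking (neither it nor any descendant is in the conditioning set).
  P2: blocked at collider Smoking (neither it nor any descendant is in the conditioning set).
{} satisfies the backdoor criterion.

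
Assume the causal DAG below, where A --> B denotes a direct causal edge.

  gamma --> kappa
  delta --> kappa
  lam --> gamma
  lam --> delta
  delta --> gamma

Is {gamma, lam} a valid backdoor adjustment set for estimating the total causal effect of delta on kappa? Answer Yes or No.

Backdoor paths from delta to kappa (paths whose first edge points into delta):
  P1: delta <- lam -> gamma -> kappa
Condition 1 (no descendant of delta in the set): FAILS — gamma is a descendant of delta.
Condition 2 (every backdoor path blocked by {gamma, lam}):
  P1: blocked at fork node lam ∈ conditioning set.
{gamma, lam} does not satisfy the backdoor criterion.

No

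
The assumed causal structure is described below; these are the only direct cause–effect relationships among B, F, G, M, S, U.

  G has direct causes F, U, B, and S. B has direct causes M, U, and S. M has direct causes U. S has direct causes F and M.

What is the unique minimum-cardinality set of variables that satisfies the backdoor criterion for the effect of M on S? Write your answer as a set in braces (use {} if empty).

{}

Variables eligible for adjustment (non-descendants of M, excluding M and S): {F, U}.
Backdoor paths from M to S:
  P1: M <- U -> B <- S
  P2: M <- U -> B -> G <- F -> S
  P3: M <- U -> B -> G <- S
  P4: M <- U -> G <- F -> S
  P5: M <- U -> G <- S
  P6: M <- U -> G <- B <- S
Each backdoor path contains an unconditioned collider, so every path is already blocked with the empty conditioning set:
  P1: blocked at collider B (neither it nor any descendant is in the conditioning set).
  P2: blocked at collider G (neither it nor any descendant is in the conditioning set).
  P3: blocked at collider G (neither it nor any descendant is in the conditioning set).
  P4: blocked at collider G (neither it nor any descendant is in the conditioning set).
  P5: blocked at collider G (neither it nor any descendant is in the conditioning set).
  P6: blocked at collider G (neither it nor any descendant is in the conditioning set).
The empty set is therefore the unique smallest valid set.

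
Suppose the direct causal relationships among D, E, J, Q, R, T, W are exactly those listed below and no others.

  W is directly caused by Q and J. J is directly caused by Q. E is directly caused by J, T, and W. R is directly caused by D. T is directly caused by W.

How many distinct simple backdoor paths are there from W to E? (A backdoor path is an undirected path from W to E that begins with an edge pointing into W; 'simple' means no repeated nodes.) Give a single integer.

2

A backdoor path from W to E is any simple undirected path whose first edge points into W (i.e. leaves W via a parent).
Parents of W: {J, Q}.
Enumerating:
  P1: W <- Q -> J -> E
  P2: W <- J -> E
That exhausts the simple backdoor paths. Count: 2.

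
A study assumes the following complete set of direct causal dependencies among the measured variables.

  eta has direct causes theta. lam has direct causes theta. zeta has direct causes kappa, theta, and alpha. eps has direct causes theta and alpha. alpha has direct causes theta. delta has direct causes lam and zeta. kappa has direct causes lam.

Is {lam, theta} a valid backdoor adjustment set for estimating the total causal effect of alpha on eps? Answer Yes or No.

Yes

Backdoor paths from alpha to eps (paths whose first edge points into alpha):
  P1: alpha <- theta -> eps
Condition 1 (no descendant of alpha in the set): holds — descendants of alpha are {delta, eps, zeta}; none are in {lam, theta}.
Condition 2 (every backdoor path blocked by {lam, theta}):
  P1: blocked at fork node theta ∈ conditioning set.
{lam, theta} satisfies the backdoor criterion.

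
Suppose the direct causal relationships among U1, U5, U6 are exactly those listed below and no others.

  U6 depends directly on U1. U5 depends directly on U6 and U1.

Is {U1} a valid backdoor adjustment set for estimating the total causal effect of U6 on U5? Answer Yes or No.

Yes

Backdoor paths from U6 to U5 (paths whose first edge points into U6):
  P1: U6 <- U1 -> U5
Condition 1 (no descendant of U6 in the set): holds — descendants of U6 are {U5}; none are in {U1}.
Condition 2 (every backdoor path blocked by {U1}):
  P1: blocked at fork node U1 ∈ conditioning set.
{U1} satisfies the backdoor criterion.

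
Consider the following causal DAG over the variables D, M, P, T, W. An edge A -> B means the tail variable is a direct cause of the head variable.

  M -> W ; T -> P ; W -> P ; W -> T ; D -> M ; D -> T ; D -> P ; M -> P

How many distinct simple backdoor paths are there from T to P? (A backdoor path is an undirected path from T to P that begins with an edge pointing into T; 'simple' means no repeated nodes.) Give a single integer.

6

A backdoor path from T to P is any simple undirected path whose first edge points into T (i.e. leaves T via a parent).
Parents of T: {D, W}.
Enumerating:
  P1: T <- D -> M -> W -> P
  P2: T <- D -> M -> P
  P3: T <- D -> P
  P4: T <- W <- M <- D -> P
  P5: T <- W <- M -> P
  P6: T <- W -> P
That exhausts the simple backdoor paths. Count: 6.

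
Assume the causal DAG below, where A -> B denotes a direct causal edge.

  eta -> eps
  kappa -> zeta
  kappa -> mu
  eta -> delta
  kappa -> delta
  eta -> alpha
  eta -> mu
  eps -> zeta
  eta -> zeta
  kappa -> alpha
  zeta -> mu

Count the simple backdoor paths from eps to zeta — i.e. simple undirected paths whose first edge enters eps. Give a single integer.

7

A backdoor path from eps to zeta is any simple undirected path whose first edge points into eps (i.e. leaves eps via a parent).
Parents of eps: {eta}.
Enumerating:
  P1: eps <- eta -> delta <- kappa -> zeta
  P2: eps <- eta -> delta <- kappa -> mu <- zeta
  P3: eps <- eta -> zeta
  P4: eps <- eta -> alpha <- kappa -> zeta
  P5: eps <- eta -> alpha <- kappa -> mu <- zeta
  P6: eps <- eta -> mu <- kappa -> zeta
  P7: eps <- eta -> mu <- zeta
That exhausts the simple backdoor paths. Count: 7.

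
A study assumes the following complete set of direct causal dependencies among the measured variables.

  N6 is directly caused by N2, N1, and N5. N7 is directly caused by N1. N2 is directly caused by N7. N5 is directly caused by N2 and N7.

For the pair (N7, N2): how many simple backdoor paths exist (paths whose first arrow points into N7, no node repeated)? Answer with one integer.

A backdoor path from N7 to N2 is any simple undirected path whose first edge points into N7 (i.e. leaves N7 via a parent).
Parents of N7: {N1}.
Enumerating:
  P1: N7 <- N1 -> N6 <- N2
  P2: N7 <- N1 -> N6 <- N5 <- N2
That exhausts the simple backdoor paths. Count: 2.

2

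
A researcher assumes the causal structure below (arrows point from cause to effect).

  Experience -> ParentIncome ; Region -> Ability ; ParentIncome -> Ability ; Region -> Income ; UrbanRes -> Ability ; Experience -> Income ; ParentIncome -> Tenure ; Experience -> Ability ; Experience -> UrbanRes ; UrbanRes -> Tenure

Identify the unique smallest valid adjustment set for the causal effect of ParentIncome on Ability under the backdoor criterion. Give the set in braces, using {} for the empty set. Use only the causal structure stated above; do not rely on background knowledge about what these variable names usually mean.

Variables eligible for adjustment (non-descendants of ParentIncome, excluding ParentIncome and Ability): {Experience, Income, Region, UrbanRes}.
Backdoor paths from ParentIncome to Ability:
  P1: ParentIncome <- Experience -> UrbanRes -> Ability
  P2: ParentIncome <- Experience -> Income <- Region -> Ability
  P3: ParentIncome <- Experience -> Ability
The empty set is not sufficient: P1 (ParentIncome <- Experience -> UrbanRes -> Ability) has no collider blocking it and no conditioned non-collider, so it is open.
Try {Experience}:
  P1: blocked at fork node Experience ∈ conditioning set.
  P2: blocked at fork node Experience ∈ conditioning set.
  P3: blocked at fork node Experience ∈ conditioning set.
{Experience} contains no descendant of ParentIncome and blocks every backdoor path.
No other singleton works — e.g. {Region} leaves P1 open — so {Experience} is the unique smallest valid adjustment set.

{Experience}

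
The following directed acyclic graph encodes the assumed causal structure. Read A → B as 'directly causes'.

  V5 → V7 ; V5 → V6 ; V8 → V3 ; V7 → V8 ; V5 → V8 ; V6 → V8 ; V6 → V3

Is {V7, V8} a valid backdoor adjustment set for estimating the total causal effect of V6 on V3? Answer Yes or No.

Backdoor paths from V6 to V3 (paths whose first edge points into V6):
  P1: V6 <- V5 -> V7 -> V8 -> V3
  P2: V6 <- V5 -> V8 -> V3
Condition 1 (no descendant of V6 in the set): FAILS — V8 is a descendant of V6.
Condition 2 (every backdoor path blocked by {V7, V8}):
  P1: blocked at chain node V7 ∈ conditioning set.
  P2: blocked at chain node V8 ∈ conditioning set.
{V7, V8} does not satisfy the backdoor criterion.

No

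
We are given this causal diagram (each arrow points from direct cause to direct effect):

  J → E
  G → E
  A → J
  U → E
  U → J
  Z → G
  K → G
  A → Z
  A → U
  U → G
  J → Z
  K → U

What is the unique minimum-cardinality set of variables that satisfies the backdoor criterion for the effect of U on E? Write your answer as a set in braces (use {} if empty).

Variables eligible for adjustment (non-descendants of U, excluding U and E): {A, K}.
Backdoor paths from U to E:
  P1: U <- A -> J -> Z -> G -> E
  P2: U <- A -> J -> E
  P3: U <- A -> Z <- J -> E
  P4: U <- A -> Z -> G -> E
  P5: U <- K -> G <- Z <- A -> J -> E
  P6: U <- K -> G <- Z <- J -> E
  P7: U <- K -> G -> E
The empty set is not sufficient: P1 (U <- A -> J -> Z -> G -> E) has no collider blocking it and no conditioned non-collider, so it is open.
Try {A, K}:
  P1: blocked at fork node A ∈ conditioning set.
  P2: blocked at fork node A ∈ conditioning set.
  P3: blocked at fork node A ∈ conditioning set.
  P4: blocked at fork node A ∈ conditioning set.
  P5: blocked at fork node K ∈ conditioning set.
  P6: blocked at fork node K ∈ conditioning set.
  P7: blocked at fork node K ∈ conditioning set.
{A, K} contains no descendant of U and blocks every backdoor path.
Every element of {A, K} is needed (dropping A leaves P1 open; dropping K leaves P7 open), so no proper subset is valid.
Among all size-2 subsets of the eligible variables, only {A, K} blocks every backdoor path, so it is the unique smallest valid adjustment set.

{A, K}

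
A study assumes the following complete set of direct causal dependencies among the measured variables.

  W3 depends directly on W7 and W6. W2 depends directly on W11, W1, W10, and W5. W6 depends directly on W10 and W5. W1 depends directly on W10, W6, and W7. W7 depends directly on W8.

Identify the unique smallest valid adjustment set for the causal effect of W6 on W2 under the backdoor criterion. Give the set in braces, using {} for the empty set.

Variables eligible for adjustment (non-descendants of W6, excluding W6 and W2): {W10, W11, W5, W7, W8}.
Backdoor paths from W6 to W2:
  P1: W6 <- W10 -> W1 -> W2
  P2: W6 <- W10 -> W2
  P3: W6 <- W5 -> W2
The empty set is not sufficient: P1 (W6 <- W10 -> W1 -> W2) has no collider blocking it and no conditioned non-collider, so it is open.
Try {W10, W5}:
  P1: blocked at fork node W10 ∈ conditioning set.
  P2: blocked at fork node W10 ∈ conditioning set.
  P3: blocked at fork node W5 ∈ conditioning set.
{W10, W5} contains no descendant of W6 and blocks every backdoor path.
Every element of {W10, W5} is needed (dropping W10 leaves P1 open; dropping W5 leaves P3 open), so no proper subset is valid.
Among all size-2 subsets of the eligible variables, only {W10, W5} blocks every backdoor path, so it is the unique smallest valid adjustment set.

{W10, W5}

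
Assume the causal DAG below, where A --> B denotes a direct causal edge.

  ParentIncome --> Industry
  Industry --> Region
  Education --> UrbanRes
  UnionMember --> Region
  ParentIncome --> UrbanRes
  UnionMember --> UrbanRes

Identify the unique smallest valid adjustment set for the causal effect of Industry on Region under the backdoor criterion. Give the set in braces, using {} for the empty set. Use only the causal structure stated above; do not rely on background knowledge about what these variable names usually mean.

Variables eligible for adjustment (non-descendants of Industry, excluding Industry and Region): {Education, ParentIncome, UnionMember, UrbanRes}.
Backdoor paths from Industry to Region:
  P1: Industry <- ParentIncome -> UrbanRes <- UnionMember -> Region
Each backdoor path contains an unconditioned collider, so every path is already blocked with the empty conditioning set:
  P1: blocked at collider UrbanRes (neither it nor any descendant is in the conditioning set).
The empty set is therefore the unique smallest valid set.

{}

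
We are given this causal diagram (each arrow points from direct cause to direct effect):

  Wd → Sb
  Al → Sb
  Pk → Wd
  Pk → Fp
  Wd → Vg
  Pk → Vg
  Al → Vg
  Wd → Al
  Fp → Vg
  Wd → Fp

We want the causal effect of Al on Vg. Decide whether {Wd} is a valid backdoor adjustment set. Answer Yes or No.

Yes

Backdoor paths from Al to Vg (paths whose first edge points into Al):
  P1: Al <- Wd <- Pk -> Fp -> Vg
  P2: Al <- Wd <- Pk -> Vg
  P3: Al <- Wd -> Fp <- Pk -> Vg
  P4: Al <- Wd -> Fp -> Vg
  P5: Al <- Wd -> Vg
Condition 1 (no descendant of Al in the set): holds — descendants of Al are {Sb, Vg}; none are in {Wd}.
Condition 2 (every backdoor path blocked by {Wd}):
  P1: blocked at chain node Wd ∈ conditioning set.
  P2: blocked at chain node Wd ∈ conditioning set.
  P3: blocked at fork node Wd ∈ conditioning set.
  P4: blocked at fork node Wd ∈ conditioning set.
  P5: blocked at fork node Wd ∈ conditioning set.
{Wd} satisfies the backdoor criterion.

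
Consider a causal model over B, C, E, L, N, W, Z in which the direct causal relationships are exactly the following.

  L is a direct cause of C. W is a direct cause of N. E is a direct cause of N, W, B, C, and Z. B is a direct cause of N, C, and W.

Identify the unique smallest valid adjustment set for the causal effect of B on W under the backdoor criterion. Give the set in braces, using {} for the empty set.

{E}

Variables eligible for adjustment (non-descendants of B, excluding B and W): {E, L, Z}.
Backdoor paths from B to W:
  P1: B <- E -> W
  P2: B <- E -> N <- W
The empty set is not sufficient: P1 (B <- E -> W) has no collider blocking it and no conditioned non-collider, so it is open.
Try {E}:
  P1: blocked at fork node E ∈ conditioning set.
  P2: blocked at fork node E ∈ conditioning set.
{E} contains no descendant of B and blocks every backdoor path.
No other singleton works — e.g. {L} leaves P1 open — so {E} is the unique smallest valid adjustment set.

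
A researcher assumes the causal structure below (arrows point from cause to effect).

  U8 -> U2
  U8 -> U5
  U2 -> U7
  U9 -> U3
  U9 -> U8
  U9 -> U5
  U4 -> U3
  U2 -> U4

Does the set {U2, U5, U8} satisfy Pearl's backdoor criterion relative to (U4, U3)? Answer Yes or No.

Backdoor paths from U4 to U3 (paths whose first edge points into U4):
  P1: U4 <- U2 <- U8 <- U9 -> U3
  P2: U4 <- U2 <- U8 -> U5 <- U9 -> U3
Condition 1 (no descendant of U4 in the set): holds — descendants of U4 are {U3}; none are in {U2, U5, U8}.
Condition 2 (every backdoor path blocked by {U2, U5, U8}):
  P1: blocked at chain node U2 ∈ conditioning set.
  P2: blocked at chain node U2 ∈ conditioning set.
{U2, U5, U8} satisfies the backdoor criterion.

Yes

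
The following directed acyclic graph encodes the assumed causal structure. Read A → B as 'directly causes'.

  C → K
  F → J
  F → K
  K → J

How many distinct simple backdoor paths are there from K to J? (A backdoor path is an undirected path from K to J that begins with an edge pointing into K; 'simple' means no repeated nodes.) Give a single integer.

1

A backdoor path from K to J is any simple undirected path whose first edge points into K (i.e. leaves K via a parent).
Parents of K: {C, F}.
Enumerating:
  P1: K <- F -> J
That exhausts the simple backdoor paths. Count: 1.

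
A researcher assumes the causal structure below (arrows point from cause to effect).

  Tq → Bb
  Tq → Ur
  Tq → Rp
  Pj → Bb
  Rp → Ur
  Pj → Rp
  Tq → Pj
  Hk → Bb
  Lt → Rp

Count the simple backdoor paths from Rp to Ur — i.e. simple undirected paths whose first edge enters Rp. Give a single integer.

3

A backdoor path from Rp to Ur is any simple undirected path whose first edge points into Rp (i.e. leaves Rp via a parent).
Parents of Rp: {Lt, Pj, Tq}.
Enumerating:
  P1: Rp <- Tq -> Ur
  P2: Rp <- Pj <- Tq -> Ur
  P3: Rp <- Pj -> Bb <- Tq -> Ur
That exhausts the simple backdoor paths. Count: 3.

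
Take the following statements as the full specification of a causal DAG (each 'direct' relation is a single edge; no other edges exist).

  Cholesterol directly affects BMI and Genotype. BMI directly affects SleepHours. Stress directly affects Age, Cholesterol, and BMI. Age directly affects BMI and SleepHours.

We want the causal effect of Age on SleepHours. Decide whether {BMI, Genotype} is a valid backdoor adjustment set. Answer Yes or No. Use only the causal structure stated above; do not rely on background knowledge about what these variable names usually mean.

No

Backdoor paths from Age to SleepHours (paths whose first edge points into Age):
  P1: Age <- Stress -> Cholesterol -> BMI -> SleepHours
  P2: Age <- Stress -> BMI -> SleepHours
Condition 1 (no descendant of Age in the set): FAILS — BMI is a descendant of Age.
Condition 2 (every backdoor path blocked by {BMI, Genotype}):
  P1: blocked at chain node BMI ∈ conditioning set.
  P2: blocked at chain node BMI ∈ conditioning set.
{BMI, Genotype} does not satisfy the backdoor criterion.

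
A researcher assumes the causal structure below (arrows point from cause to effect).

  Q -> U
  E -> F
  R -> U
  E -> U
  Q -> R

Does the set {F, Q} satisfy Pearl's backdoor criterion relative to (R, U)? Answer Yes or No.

Backdoor paths from R to U (paths whose first edge points into R):
  P1: R <- Q -> U
Condition 1 (no descendant of R in the set): holds — descendants of R are {U}; none are in {F, Q}.
Condition 2 (every backdoor path blocked by {F, Q}):
  P1: blocked at fork node Q ∈ conditioning set.
{F, Q} satisfies the backdoor criterion.

Yes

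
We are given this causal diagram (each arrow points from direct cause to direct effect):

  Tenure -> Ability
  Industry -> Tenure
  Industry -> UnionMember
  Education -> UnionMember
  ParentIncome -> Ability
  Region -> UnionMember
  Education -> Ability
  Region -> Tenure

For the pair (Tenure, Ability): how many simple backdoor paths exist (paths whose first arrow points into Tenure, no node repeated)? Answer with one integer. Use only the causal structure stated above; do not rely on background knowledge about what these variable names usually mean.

A backdoor path from Tenure to Ability is any simple undirected path whose first edge points into Tenure (i.e. leaves Tenure via a parent).
Parents of Tenure: {Industry, Region}.
Enumerating:
  P1: Tenure <- Region -> UnionMember <- Education -> Ability
  P2: Tenure <- Industry -> UnionMember <- Education -> Ability
That exhausts the simple backdoor paths. Count: 2.

2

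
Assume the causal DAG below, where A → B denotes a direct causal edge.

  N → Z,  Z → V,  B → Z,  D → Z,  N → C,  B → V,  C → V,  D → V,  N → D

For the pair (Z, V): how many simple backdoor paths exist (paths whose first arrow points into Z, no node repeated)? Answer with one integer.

5

A backdoor path from Z to V is any simple undirected path whose first edge points into Z (i.e. leaves Z via a parent).
Parents of Z: {B, D, N}.
Enumerating:
  P1: Z <- N -> D -> V
  P2: Z <- N -> C -> V
  P3: Z <- D <- N -> C -> V
  P4: Z <- D -> V
  P5: Z <- B -> V
That exhausts the simple backdoor paths. Count: 5.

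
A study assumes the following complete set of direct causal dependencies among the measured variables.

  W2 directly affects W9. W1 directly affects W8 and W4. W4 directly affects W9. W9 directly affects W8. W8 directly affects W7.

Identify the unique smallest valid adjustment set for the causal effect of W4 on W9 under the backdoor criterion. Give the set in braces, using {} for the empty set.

Variables eligible for adjustment (non-descendants of W4, excluding W4 and W9): {W1, W2}.
Backdoor paths from W4 to W9:
  P1: W4 <- W1 -> W8 <- W9
Each backdoor path contains an unconditioned collider, so every path is already blocked with the empty conditioning set:
  P1: blocked at collider W8 (neither it nor any descendant is in the conditioning set).
The empty set is therefore the unique smallest valid set.

{}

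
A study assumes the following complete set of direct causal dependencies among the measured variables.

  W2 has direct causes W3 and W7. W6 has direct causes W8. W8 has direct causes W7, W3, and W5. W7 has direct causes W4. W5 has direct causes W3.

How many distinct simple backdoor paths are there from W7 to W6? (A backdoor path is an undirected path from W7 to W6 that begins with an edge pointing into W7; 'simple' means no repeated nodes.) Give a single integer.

0

A backdoor path from W7 to W6 is any simple undirected path whose first edge points into W7 (i.e. leaves W7 via a parent).
Parents of W7: {W4}.
No simple path from any parent of W7 reaches W6 without revisiting W7, so there are no backdoor paths.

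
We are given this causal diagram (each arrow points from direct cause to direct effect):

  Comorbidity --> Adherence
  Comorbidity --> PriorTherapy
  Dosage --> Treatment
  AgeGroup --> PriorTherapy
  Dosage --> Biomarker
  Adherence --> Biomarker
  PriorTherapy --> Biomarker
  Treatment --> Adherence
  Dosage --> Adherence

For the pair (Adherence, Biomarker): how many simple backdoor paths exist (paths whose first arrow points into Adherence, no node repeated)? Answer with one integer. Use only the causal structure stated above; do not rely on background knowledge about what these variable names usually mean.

A backdoor path from Adherence to Biomarker is any simple undirected path whose first edge points into Adherence (i.e. leaves Adherence via a parent).
Parents of Adherence: {Comorbidity, Dosage, Treatment}.
Enumerating:
  P1: Adherence <- Dosage -> Biomarker
  P2: Adherence <- Treatment <- Dosage -> Biomarker
  P3: Adherence <- Comorbidity -> PriorTherapy -> Biomarker
That exhausts the simple backdoor paths. Count: 3.

3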